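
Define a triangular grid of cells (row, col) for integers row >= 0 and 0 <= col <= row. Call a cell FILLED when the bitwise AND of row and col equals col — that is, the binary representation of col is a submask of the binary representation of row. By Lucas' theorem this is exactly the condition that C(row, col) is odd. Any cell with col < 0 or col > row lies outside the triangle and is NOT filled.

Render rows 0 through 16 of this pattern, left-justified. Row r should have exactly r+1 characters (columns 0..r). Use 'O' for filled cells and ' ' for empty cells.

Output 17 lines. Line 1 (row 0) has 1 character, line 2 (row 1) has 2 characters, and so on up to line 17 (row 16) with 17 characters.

r0=0: O
r1=1: OO
r2=10: O O
r3=11: OOOO
r4=100: O   O
r5=101: OO  OO
r6=110: O O O O
r7=111: OOOOOOOO
r8=1000: O       O
r9=1001: OO      OO
r10=1010: O O     O O
r11=1011: OOOO    OOOO
r12=1100: O   O   O   O
r13=1101: OO  OO  OO  OO
r14=1110: O O O O O O O O
r15=1111: OOOOOOOOOOOOOOOO
r16=10000: O               O

Answer: O
OO
O O
OOOO
O   O
OO  OO
O O O O
OOOOOOOO
O       O
OO      OO
O O     O O
OOOO    OOOO
O   O   O   O
OO  OO  OO  OO
O O O O O O O O
OOOOOOOOOOOOOOOO
O               O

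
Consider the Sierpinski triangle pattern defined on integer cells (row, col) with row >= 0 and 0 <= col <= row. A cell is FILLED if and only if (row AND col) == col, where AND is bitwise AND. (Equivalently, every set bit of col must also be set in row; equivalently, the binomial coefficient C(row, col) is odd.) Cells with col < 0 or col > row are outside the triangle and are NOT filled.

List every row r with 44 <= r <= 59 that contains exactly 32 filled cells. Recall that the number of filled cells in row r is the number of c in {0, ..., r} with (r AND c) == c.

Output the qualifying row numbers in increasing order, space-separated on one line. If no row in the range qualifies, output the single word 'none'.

Answer: 47 55 59

Derivation:
Row r has 2^popcount(r) filled cells, so we need popcount(r) = log2(32) = 5.
Scan r = 44..59 and keep those with exactly 5 one-bits:
r=44=101100 popcount=3 -> skip
r=45=101101 popcount=4 -> skip
r=46=101110 popcount=4 -> skip
r=47=101111 popcount=5 -> KEEP
r=48=110000 popcount=2 -> skip
r=49=110001 popcount=3 -> skip
r=50=110010 popcount=3 -> skip
r=51=110011 popcount=4 -> skip
r=52=110100 popcount=3 -> skip
r=53=110101 popcount=4 -> skip
r=54=110110 popcount=4 -> skip
r=55=110111 popcount=5 -> KEEP
r=56=111000 popcount=3 -> skip
r=57=111001 popcount=4 -> skip
r=58=111010 popcount=4 -> skip
r=59=111011 popcount=5 -> KEEP
Kept rows: 47 55 59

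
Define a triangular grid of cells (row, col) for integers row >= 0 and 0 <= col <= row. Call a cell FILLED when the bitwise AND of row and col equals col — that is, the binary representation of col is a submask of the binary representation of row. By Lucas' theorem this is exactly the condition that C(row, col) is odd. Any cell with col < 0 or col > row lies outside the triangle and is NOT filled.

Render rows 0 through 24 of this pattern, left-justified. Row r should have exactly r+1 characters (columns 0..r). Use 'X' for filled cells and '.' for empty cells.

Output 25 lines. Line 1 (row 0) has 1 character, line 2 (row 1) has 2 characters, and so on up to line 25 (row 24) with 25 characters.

Answer: X
XX
X.X
XXXX
X...X
XX..XX
X.X.X.X
XXXXXXXX
X.......X
XX......XX
X.X.....X.X
XXXX....XXXX
X...X...X...X
XX..XX..XX..XX
X.X.X.X.X.X.X.X
XXXXXXXXXXXXXXXX
X...............X
XX..............XX
X.X.............X.X
XXXX............XXXX
X...X...........X...X
XX..XX..........XX..XX
X.X.X.X.........X.X.X.X
XXXXXXXX........XXXXXXXX
X.......X.......X.......X

Derivation:
r0=0: X
r1=1: XX
r2=10: X.X
r3=11: XXXX
r4=100: X...X
r5=101: XX..XX
r6=110: X.X.X.X
r7=111: XXXXXXXX
r8=1000: X.......X
r9=1001: XX......XX
r10=1010: X.X.....X.X
r11=1011: XXXX....XXXX
r12=1100: X...X...X...X
r13=1101: XX..XX..XX..XX
r14=1110: X.X.X.X.X.X.X.X
r15=1111: XXXXXXXXXXXXXXXX
r16=10000: X...............X
r17=10001: XX..............XX
r18=10010: X.X.............X.X
r19=10011: XXXX............XXXX
r20=10100: X...X...........X...X
r21=10101: XX..XX..........XX..XX
r22=10110: X.X.X.X.........X.X.X.X
r23=10111: XXXXXXXX........XXXXXXXX
r24=11000: X.......X.......X.......X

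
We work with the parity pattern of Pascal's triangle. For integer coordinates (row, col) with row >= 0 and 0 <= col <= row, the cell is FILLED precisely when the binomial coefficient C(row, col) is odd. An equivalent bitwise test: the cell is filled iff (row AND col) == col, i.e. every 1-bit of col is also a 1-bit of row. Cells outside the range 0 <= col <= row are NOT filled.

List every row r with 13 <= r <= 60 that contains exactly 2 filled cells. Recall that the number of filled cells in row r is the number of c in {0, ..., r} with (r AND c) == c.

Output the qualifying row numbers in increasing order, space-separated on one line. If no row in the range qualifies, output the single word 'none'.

Answer: 16 32

Derivation:
Row r has 2^popcount(r) filled cells, so we need popcount(r) = log2(2) = 1.
Scan r = 13..60 and keep those with exactly 1 one-bits:
r=13=1101 popcount=3 -> skip
r=14=1110 popcount=3 -> skip
r=15=1111 popcount=4 -> skip
r=16=10000 popcount=1 -> KEEP
r=17=10001 popcount=2 -> skip
r=18=10010 popcount=2 -> skip
r=19=10011 popcount=3 -> skip
r=20=10100 popcount=2 -> skip
r=21=10101 popcount=3 -> skip
r=22=10110 popcount=3 -> skip
r=23=10111 popcount=4 -> skip
r=24=11000 popcount=2 -> skip
r=25=11001 popcount=3 -> skip
r=26=11010 popcount=3 -> skip
r=27=11011 popcount=4 -> skip
r=28=11100 popcount=3 -> skip
r=29=11101 popcount=4 -> skip
r=30=11110 popcount=4 -> skip
r=31=11111 popcount=5 -> skip
r=32=100000 popcount=1 -> KEEP
r=33=100001 popcount=2 -> skip
r=34=100010 popcount=2 -> skip
r=35=100011 popcount=3 -> skip
r=36=100100 popcount=2 -> skip
r=37=100101 popcount=3 -> skip
r=38=100110 popcount=3 -> skip
r=39=100111 popcount=4 -> skip
r=40=101000 popcount=2 -> skip
r=41=101001 popcount=3 -> skip
r=42=101010 popcount=3 -> skip
r=43=101011 popcount=4 -> skip
r=44=101100 popcount=3 -> skip
r=45=101101 popcount=4 -> skip
r=46=101110 popcount=4 -> skip
r=47=101111 popcount=5 -> skip
r=48=110000 popcount=2 -> skip
r=49=110001 popcount=3 -> skip
r=50=110010 popcount=3 -> skip
r=51=110011 popcount=4 -> skip
r=52=110100 popcount=3 -> skip
r=53=110101 popcount=4 -> skip
r=54=110110 popcount=4 -> skip
r=55=110111 popcount=5 -> skip
r=56=111000 popcount=3 -> skip
r=57=111001 popcount=4 -> skip
r=58=111010 popcount=4 -> skip
r=59=111011 popcount=5 -> skip
r=60=111100 popcount=4 -> skip
Kept rows: 16 32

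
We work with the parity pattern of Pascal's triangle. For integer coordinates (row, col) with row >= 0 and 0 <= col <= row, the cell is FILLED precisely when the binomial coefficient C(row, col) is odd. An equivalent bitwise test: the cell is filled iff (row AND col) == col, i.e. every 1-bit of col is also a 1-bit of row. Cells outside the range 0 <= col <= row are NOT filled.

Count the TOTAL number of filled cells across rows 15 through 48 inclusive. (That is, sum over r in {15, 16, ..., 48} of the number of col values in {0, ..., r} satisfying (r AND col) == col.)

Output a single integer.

Answer: 344

Derivation:
r15=1111 pc4: +16 =16
r16=10000 pc1: +2 =18
r17=10001 pc2: +4 =22
r18=10010 pc2: +4 =26
r19=10011 pc3: +8 =34
r20=10100 pc2: +4 =38
r21=10101 pc3: +8 =46
r22=10110 pc3: +8 =54
r23=10111 pc4: +16 =70
r24=11000 pc2: +4 =74
r25=11001 pc3: +8 =82
r26=11010 pc3: +8 =90
r27=11011 pc4: +16 =106
r28=11100 pc3: +8 =114
r29=11101 pc4: +16 =130
r30=11110 pc4: +16 =146
r31=11111 pc5: +32 =178
r32=100000 pc1: +2 =180
r33=100001 pc2: +4 =184
r34=100010 pc2: +4 =188
r35=100011 pc3: +8 =196
r36=100100 pc2: +4 =200
r37=100101 pc3: +8 =208
r38=100110 pc3: +8 =216
r39=100111 pc4: +16 =232
r40=101000 pc2: +4 =236
r41=101001 pc3: +8 =244
r42=101010 pc3: +8 =252
r43=101011 pc4: +16 =268
r44=101100 pc3: +8 =276
r45=101101 pc4: +16 =292
r46=101110 pc4: +16 =308
r47=101111 pc5: +32 =340
r48=110000 pc2: +4 =344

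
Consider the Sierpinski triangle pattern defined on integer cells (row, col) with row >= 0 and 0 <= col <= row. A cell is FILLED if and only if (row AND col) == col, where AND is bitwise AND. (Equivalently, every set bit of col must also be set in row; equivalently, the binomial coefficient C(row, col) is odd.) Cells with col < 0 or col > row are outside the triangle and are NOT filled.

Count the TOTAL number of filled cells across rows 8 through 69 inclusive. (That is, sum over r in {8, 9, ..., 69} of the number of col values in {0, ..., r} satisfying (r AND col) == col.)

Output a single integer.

r8=1000 pc1: +2 =2
r9=1001 pc2: +4 =6
r10=1010 pc2: +4 =10
r11=1011 pc3: +8 =18
r12=1100 pc2: +4 =22
r13=1101 pc3: +8 =30
r14=1110 pc3: +8 =38
r15=1111 pc4: +16 =54
r16=10000 pc1: +2 =56
r17=10001 pc2: +4 =60
r18=10010 pc2: +4 =64
r19=10011 pc3: +8 =72
r20=10100 pc2: +4 =76
r21=10101 pc3: +8 =84
r22=10110 pc3: +8 =92
r23=10111 pc4: +16 =108
r24=11000 pc2: +4 =112
r25=11001 pc3: +8 =120
r26=11010 pc3: +8 =128
r27=11011 pc4: +16 =144
r28=11100 pc3: +8 =152
r29=11101 pc4: +16 =168
r30=11110 pc4: +16 =184
r31=11111 pc5: +32 =216
r32=100000 pc1: +2 =218
r33=100001 pc2: +4 =222
r34=100010 pc2: +4 =226
r35=100011 pc3: +8 =234
r36=100100 pc2: +4 =238
r37=100101 pc3: +8 =246
r38=100110 pc3: +8 =254
r39=100111 pc4: +16 =270
r40=101000 pc2: +4 =274
r41=101001 pc3: +8 =282
r42=101010 pc3: +8 =290
r43=101011 pc4: +16 =306
r44=101100 pc3: +8 =314
r45=101101 pc4: +16 =330
r46=101110 pc4: +16 =346
r47=101111 pc5: +32 =378
r48=110000 pc2: +4 =382
r49=110001 pc3: +8 =390
r50=110010 pc3: +8 =398
r51=110011 pc4: +16 =414
r52=110100 pc3: +8 =422
r53=110101 pc4: +16 =438
r54=110110 pc4: +16 =454
r55=110111 pc5: +32 =486
r56=111000 pc3: +8 =494
r57=111001 pc4: +16 =510
r58=111010 pc4: +16 =526
r59=111011 pc5: +32 =558
r60=111100 pc4: +16 =574
r61=111101 pc5: +32 =606
r62=111110 pc5: +32 =638
r63=111111 pc6: +64 =702
r64=1000000 pc1: +2 =704
r65=1000001 pc2: +4 =708
r66=1000010 pc2: +4 =712
r67=1000011 pc3: +8 =720
r68=1000100 pc2: +4 =724
r69=1000101 pc3: +8 =732

Answer: 732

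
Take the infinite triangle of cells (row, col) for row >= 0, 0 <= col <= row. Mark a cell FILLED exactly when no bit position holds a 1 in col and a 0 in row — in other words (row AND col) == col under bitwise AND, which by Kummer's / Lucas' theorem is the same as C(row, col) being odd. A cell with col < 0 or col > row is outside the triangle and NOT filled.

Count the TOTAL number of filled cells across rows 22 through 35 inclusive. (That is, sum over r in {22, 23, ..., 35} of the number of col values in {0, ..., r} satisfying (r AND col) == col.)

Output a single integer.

Answer: 150

Derivation:
r22=10110 pc3: +8 =8
r23=10111 pc4: +16 =24
r24=11000 pc2: +4 =28
r25=11001 pc3: +8 =36
r26=11010 pc3: +8 =44
r27=11011 pc4: +16 =60
r28=11100 pc3: +8 =68
r29=11101 pc4: +16 =84
r30=11110 pc4: +16 =100
r31=11111 pc5: +32 =132
r32=100000 pc1: +2 =134
r33=100001 pc2: +4 =138
r34=100010 pc2: +4 =142
r35=100011 pc3: +8 =150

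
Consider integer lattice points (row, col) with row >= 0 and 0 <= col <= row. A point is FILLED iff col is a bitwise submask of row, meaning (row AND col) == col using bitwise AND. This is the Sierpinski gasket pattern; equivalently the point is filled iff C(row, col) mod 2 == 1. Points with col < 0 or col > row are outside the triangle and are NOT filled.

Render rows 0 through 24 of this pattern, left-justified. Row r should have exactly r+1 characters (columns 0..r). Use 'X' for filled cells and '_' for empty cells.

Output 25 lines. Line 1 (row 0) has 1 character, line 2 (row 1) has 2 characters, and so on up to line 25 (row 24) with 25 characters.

r0=0: X
r1=1: XX
r2=10: X_X
r3=11: XXXX
r4=100: X___X
r5=101: XX__XX
r6=110: X_X_X_X
r7=111: XXXXXXXX
r8=1000: X_______X
r9=1001: XX______XX
r10=1010: X_X_____X_X
r11=1011: XXXX____XXXX
r12=1100: X___X___X___X
r13=1101: XX__XX__XX__XX
r14=1110: X_X_X_X_X_X_X_X
r15=1111: XXXXXXXXXXXXXXXX
r16=10000: X_______________X
r17=10001: XX______________XX
r18=10010: X_X_____________X_X
r19=10011: XXXX____________XXXX
r20=10100: X___X___________X___X
r21=10101: XX__XX__________XX__XX
r22=10110: X_X_X_X_________X_X_X_X
r23=10111: XXXXXXXX________XXXXXXXX
r24=11000: X_______X_______X_______X

Answer: X
XX
X_X
XXXX
X___X
XX__XX
X_X_X_X
XXXXXXXX
X_______X
XX______XX
X_X_____X_X
XXXX____XXXX
X___X___X___X
XX__XX__XX__XX
X_X_X_X_X_X_X_X
XXXXXXXXXXXXXXXX
X_______________X
XX______________XX
X_X_____________X_X
XXXX____________XXXX
X___X___________X___X
XX__XX__________XX__XX
X_X_X_X_________X_X_X_X
XXXXXXXX________XXXXXXXX
X_______X_______X_______X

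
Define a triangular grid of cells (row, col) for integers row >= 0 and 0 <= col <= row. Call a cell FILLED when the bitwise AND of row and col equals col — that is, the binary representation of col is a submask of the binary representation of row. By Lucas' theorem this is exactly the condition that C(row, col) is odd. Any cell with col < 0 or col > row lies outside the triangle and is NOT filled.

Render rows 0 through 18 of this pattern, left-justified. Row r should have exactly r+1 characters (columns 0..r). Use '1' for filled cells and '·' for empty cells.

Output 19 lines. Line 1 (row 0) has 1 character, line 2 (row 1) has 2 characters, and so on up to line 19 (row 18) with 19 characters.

Answer: 1
11
1·1
1111
1···1
11··11
1·1·1·1
11111111
1·······1
11······11
1·1·····1·1
1111····1111
1···1···1···1
11··11··11··11
1·1·1·1·1·1·1·1
1111111111111111
1···············1
11··············11
1·1·············1·1

Derivation:
r0=0: 1
r1=1: 11
r2=10: 1·1
r3=11: 1111
r4=100: 1···1
r5=101: 11··11
r6=110: 1·1·1·1
r7=111: 11111111
r8=1000: 1·······1
r9=1001: 11······11
r10=1010: 1·1·····1·1
r11=1011: 1111····1111
r12=1100: 1···1···1···1
r13=1101: 11··11··11··11
r14=1110: 1·1·1·1·1·1·1·1
r15=1111: 1111111111111111
r16=10000: 1···············1
r17=10001: 11··············11
r18=10010: 1·1·············1·1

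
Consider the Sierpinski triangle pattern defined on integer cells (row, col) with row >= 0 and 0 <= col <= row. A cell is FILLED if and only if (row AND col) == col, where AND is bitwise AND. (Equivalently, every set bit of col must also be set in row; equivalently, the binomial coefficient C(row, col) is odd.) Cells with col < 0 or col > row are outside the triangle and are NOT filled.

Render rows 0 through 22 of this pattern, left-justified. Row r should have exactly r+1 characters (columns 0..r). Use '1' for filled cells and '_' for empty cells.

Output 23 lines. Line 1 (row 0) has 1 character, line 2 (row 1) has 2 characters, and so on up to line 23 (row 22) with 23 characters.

Answer: 1
11
1_1
1111
1___1
11__11
1_1_1_1
11111111
1_______1
11______11
1_1_____1_1
1111____1111
1___1___1___1
11__11__11__11
1_1_1_1_1_1_1_1
1111111111111111
1_______________1
11______________11
1_1_____________1_1
1111____________1111
1___1___________1___1
11__11__________11__11
1_1_1_1_________1_1_1_1

Derivation:
r0=0: 1
r1=1: 11
r2=10: 1_1
r3=11: 1111
r4=100: 1___1
r5=101: 11__11
r6=110: 1_1_1_1
r7=111: 11111111
r8=1000: 1_______1
r9=1001: 11______11
r10=1010: 1_1_____1_1
r11=1011: 1111____1111
r12=1100: 1___1___1___1
r13=1101: 11__11__11__11
r14=1110: 1_1_1_1_1_1_1_1
r15=1111: 1111111111111111
r16=10000: 1_______________1
r17=10001: 11______________11
r18=10010: 1_1_____________1_1
r19=10011: 1111____________1111
r20=10100: 1___1___________1___1
r21=10101: 11__11__________11__11
r22=10110: 1_1_1_1_________1_1_1_1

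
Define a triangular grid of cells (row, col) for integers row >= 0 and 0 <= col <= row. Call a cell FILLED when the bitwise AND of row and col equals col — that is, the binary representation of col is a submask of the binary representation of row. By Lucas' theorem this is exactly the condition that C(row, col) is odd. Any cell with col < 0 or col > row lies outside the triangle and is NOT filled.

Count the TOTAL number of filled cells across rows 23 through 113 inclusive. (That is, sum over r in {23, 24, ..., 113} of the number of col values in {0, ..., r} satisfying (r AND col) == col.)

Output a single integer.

r23=10111 pc4: +16 =16
r24=11000 pc2: +4 =20
r25=11001 pc3: +8 =28
r26=11010 pc3: +8 =36
r27=11011 pc4: +16 =52
r28=11100 pc3: +8 =60
r29=11101 pc4: +16 =76
r30=11110 pc4: +16 =92
r31=11111 pc5: +32 =124
r32=100000 pc1: +2 =126
r33=100001 pc2: +4 =130
r34=100010 pc2: +4 =134
r35=100011 pc3: +8 =142
r36=100100 pc2: +4 =146
r37=100101 pc3: +8 =154
r38=100110 pc3: +8 =162
r39=100111 pc4: +16 =178
r40=101000 pc2: +4 =182
r41=101001 pc3: +8 =190
r42=101010 pc3: +8 =198
r43=101011 pc4: +16 =214
r44=101100 pc3: +8 =222
r45=101101 pc4: +16 =238
r46=101110 pc4: +16 =254
r47=101111 pc5: +32 =286
r48=110000 pc2: +4 =290
r49=110001 pc3: +8 =298
r50=110010 pc3: +8 =306
r51=110011 pc4: +16 =322
r52=110100 pc3: +8 =330
r53=110101 pc4: +16 =346
r54=110110 pc4: +16 =362
r55=110111 pc5: +32 =394
r56=111000 pc3: +8 =402
r57=111001 pc4: +16 =418
r58=111010 pc4: +16 =434
r59=111011 pc5: +32 =466
r60=111100 pc4: +16 =482
r61=111101 pc5: +32 =514
r62=111110 pc5: +32 =546
r63=111111 pc6: +64 =610
r64=1000000 pc1: +2 =612
r65=1000001 pc2: +4 =616
r66=1000010 pc2: +4 =620
r67=1000011 pc3: +8 =628
r68=1000100 pc2: +4 =632
r69=1000101 pc3: +8 =640
r70=1000110 pc3: +8 =648
r71=1000111 pc4: +16 =664
r72=1001000 pc2: +4 =668
r73=1001001 pc3: +8 =676
r74=1001010 pc3: +8 =684
r75=1001011 pc4: +16 =700
r76=1001100 pc3: +8 =708
r77=1001101 pc4: +16 =724
r78=1001110 pc4: +16 =740
r79=1001111 pc5: +32 =772
r80=1010000 pc2: +4 =776
r81=1010001 pc3: +8 =784
r82=1010010 pc3: +8 =792
r83=1010011 pc4: +16 =808
r84=1010100 pc3: +8 =816
r85=1010101 pc4: +16 =832
r86=1010110 pc4: +16 =848
r87=1010111 pc5: +32 =880
r88=1011000 pc3: +8 =888
r89=1011001 pc4: +16 =904
r90=1011010 pc4: +16 =920
r91=1011011 pc5: +32 =952
r92=1011100 pc4: +16 =968
r93=1011101 pc5: +32 =1000
r94=1011110 pc5: +32 =1032
r95=1011111 pc6: +64 =1096
r96=1100000 pc2: +4 =1100
r97=1100001 pc3: +8 =1108
r98=1100010 pc3: +8 =1116
r99=1100011 pc4: +16 =1132
r100=1100100 pc3: +8 =1140
r101=1100101 pc4: +16 =1156
r102=1100110 pc4: +16 =1172
r103=1100111 pc5: +32 =1204
r104=1101000 pc3: +8 =1212
r105=1101001 pc4: +16 =1228
r106=1101010 pc4: +16 =1244
r107=1101011 pc5: +32 =1276
r108=1101100 pc4: +16 =1292
r109=1101101 pc5: +32 =1324
r110=1101110 pc5: +32 =1356
r111=1101111 pc6: +64 =1420
r112=1110000 pc3: +8 =1428
r113=1110001 pc4: +16 =1444

Answer: 1444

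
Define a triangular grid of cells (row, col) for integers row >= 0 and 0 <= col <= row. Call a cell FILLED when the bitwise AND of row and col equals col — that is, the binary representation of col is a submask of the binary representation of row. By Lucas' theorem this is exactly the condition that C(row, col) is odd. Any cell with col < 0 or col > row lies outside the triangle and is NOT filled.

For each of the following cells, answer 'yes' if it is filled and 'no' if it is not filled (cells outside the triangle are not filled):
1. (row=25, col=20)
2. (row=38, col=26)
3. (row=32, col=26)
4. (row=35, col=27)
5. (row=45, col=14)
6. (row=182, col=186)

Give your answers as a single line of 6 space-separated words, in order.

Answer: no no no no no no

Derivation:
(25,20): row=0b11001, col=0b10100, row AND col = 0b10000 = 16; 16 != 20 -> empty
(38,26): row=0b100110, col=0b11010, row AND col = 0b10 = 2; 2 != 26 -> empty
(32,26): row=0b100000, col=0b11010, row AND col = 0b0 = 0; 0 != 26 -> empty
(35,27): row=0b100011, col=0b11011, row AND col = 0b11 = 3; 3 != 27 -> empty
(45,14): row=0b101101, col=0b1110, row AND col = 0b1100 = 12; 12 != 14 -> empty
(182,186): col outside [0, 182] -> not filled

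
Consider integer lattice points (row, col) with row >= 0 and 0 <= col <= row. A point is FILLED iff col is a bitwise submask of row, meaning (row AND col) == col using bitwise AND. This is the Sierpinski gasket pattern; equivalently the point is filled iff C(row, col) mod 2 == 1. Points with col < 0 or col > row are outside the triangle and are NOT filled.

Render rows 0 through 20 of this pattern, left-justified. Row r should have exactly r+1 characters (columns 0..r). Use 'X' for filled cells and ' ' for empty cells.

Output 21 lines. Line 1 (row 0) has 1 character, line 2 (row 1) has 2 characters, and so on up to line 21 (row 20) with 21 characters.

r0=0: X
r1=1: XX
r2=10: X X
r3=11: XXXX
r4=100: X   X
r5=101: XX  XX
r6=110: X X X X
r7=111: XXXXXXXX
r8=1000: X       X
r9=1001: XX      XX
r10=1010: X X     X X
r11=1011: XXXX    XXXX
r12=1100: X   X   X   X
r13=1101: XX  XX  XX  XX
r14=1110: X X X X X X X X
r15=1111: XXXXXXXXXXXXXXXX
r16=10000: X               X
r17=10001: XX              XX
r18=10010: X X             X X
r19=10011: XXXX            XXXX
r20=10100: X   X           X   X

Answer: X
XX
X X
XXXX
X   X
XX  XX
X X X X
XXXXXXXX
X       X
XX      XX
X X     X X
XXXX    XXXX
X   X   X   X
XX  XX  XX  XX
X X X X X X X X
XXXXXXXXXXXXXXXX
X               X
XX              XX
X X             X X
XXXX            XXXX
X   X           X   X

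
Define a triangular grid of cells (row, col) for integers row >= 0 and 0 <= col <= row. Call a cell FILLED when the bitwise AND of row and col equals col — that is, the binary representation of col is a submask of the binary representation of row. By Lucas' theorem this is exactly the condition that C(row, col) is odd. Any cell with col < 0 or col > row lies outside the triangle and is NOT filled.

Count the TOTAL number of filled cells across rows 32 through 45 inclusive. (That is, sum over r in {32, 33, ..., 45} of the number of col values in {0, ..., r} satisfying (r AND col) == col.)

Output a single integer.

Answer: 114

Derivation:
r32=100000 pc1: +2 =2
r33=100001 pc2: +4 =6
r34=100010 pc2: +4 =10
r35=100011 pc3: +8 =18
r36=100100 pc2: +4 =22
r37=100101 pc3: +8 =30
r38=100110 pc3: +8 =38
r39=100111 pc4: +16 =54
r40=101000 pc2: +4 =58
r41=101001 pc3: +8 =66
r42=101010 pc3: +8 =74
r43=101011 pc4: +16 =90
r44=101100 pc3: +8 =98
r45=101101 pc4: +16 =114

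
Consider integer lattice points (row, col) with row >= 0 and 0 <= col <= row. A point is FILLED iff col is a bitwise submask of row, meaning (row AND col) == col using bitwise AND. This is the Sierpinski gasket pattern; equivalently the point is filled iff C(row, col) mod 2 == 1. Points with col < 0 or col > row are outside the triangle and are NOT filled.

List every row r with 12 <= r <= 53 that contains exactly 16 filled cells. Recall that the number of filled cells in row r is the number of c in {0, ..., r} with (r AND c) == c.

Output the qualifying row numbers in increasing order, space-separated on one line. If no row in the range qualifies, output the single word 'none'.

Row r has 2^popcount(r) filled cells, so we need popcount(r) = log2(16) = 4.
Scan r = 12..53 and keep those with exactly 4 one-bits:
r=12=1100 popcount=2 -> skip
r=13=1101 popcount=3 -> skip
r=14=1110 popcount=3 -> skip
r=15=1111 popcount=4 -> KEEP
r=16=10000 popcount=1 -> skip
r=17=10001 popcount=2 -> skip
r=18=10010 popcount=2 -> skip
r=19=10011 popcount=3 -> skip
r=20=10100 popcount=2 -> skip
r=21=10101 popcount=3 -> skip
r=22=10110 popcount=3 -> skip
r=23=10111 popcount=4 -> KEEP
r=24=11000 popcount=2 -> skip
r=25=11001 popcount=3 -> skip
r=26=11010 popcount=3 -> skip
r=27=11011 popcount=4 -> KEEP
r=28=11100 popcount=3 -> skip
r=29=11101 popcount=4 -> KEEP
r=30=11110 popcount=4 -> KEEP
r=31=11111 popcount=5 -> skip
r=32=100000 popcount=1 -> skip
r=33=100001 popcount=2 -> skip
r=34=100010 popcount=2 -> skip
r=35=100011 popcount=3 -> skip
r=36=100100 popcount=2 -> skip
r=37=100101 popcount=3 -> skip
r=38=100110 popcount=3 -> skip
r=39=100111 popcount=4 -> KEEP
r=40=101000 popcount=2 -> skip
r=41=101001 popcount=3 -> skip
r=42=101010 popcount=3 -> skip
r=43=101011 popcount=4 -> KEEP
r=44=101100 popcount=3 -> skip
r=45=101101 popcount=4 -> KEEP
r=46=101110 popcount=4 -> KEEP
r=47=101111 popcount=5 -> skip
r=48=110000 popcount=2 -> skip
r=49=110001 popcount=3 -> skip
r=50=110010 popcount=3 -> skip
r=51=110011 popcount=4 -> KEEP
r=52=110100 popcount=3 -> skip
r=53=110101 popcount=4 -> KEEP
Kept rows: 15 23 27 29 30 39 43 45 46 51 53

Answer: 15 23 27 29 30 39 43 45 46 51 53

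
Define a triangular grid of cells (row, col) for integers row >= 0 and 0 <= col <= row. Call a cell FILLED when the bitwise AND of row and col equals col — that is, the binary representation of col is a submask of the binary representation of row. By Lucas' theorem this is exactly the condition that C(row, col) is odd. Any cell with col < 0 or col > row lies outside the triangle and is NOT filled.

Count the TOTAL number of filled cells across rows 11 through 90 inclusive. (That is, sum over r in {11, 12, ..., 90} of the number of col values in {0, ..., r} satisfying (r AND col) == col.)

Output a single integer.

Answer: 1002

Derivation:
r11=1011 pc3: +8 =8
r12=1100 pc2: +4 =12
r13=1101 pc3: +8 =20
r14=1110 pc3: +8 =28
r15=1111 pc4: +16 =44
r16=10000 pc1: +2 =46
r17=10001 pc2: +4 =50
r18=10010 pc2: +4 =54
r19=10011 pc3: +8 =62
r20=10100 pc2: +4 =66
r21=10101 pc3: +8 =74
r22=10110 pc3: +8 =82
r23=10111 pc4: +16 =98
r24=11000 pc2: +4 =102
r25=11001 pc3: +8 =110
r26=11010 pc3: +8 =118
r27=11011 pc4: +16 =134
r28=11100 pc3: +8 =142
r29=11101 pc4: +16 =158
r30=11110 pc4: +16 =174
r31=11111 pc5: +32 =206
r32=100000 pc1: +2 =208
r33=100001 pc2: +4 =212
r34=100010 pc2: +4 =216
r35=100011 pc3: +8 =224
r36=100100 pc2: +4 =228
r37=100101 pc3: +8 =236
r38=100110 pc3: +8 =244
r39=100111 pc4: +16 =260
r40=101000 pc2: +4 =264
r41=101001 pc3: +8 =272
r42=101010 pc3: +8 =280
r43=101011 pc4: +16 =296
r44=101100 pc3: +8 =304
r45=101101 pc4: +16 =320
r46=101110 pc4: +16 =336
r47=101111 pc5: +32 =368
r48=110000 pc2: +4 =372
r49=110001 pc3: +8 =380
r50=110010 pc3: +8 =388
r51=110011 pc4: +16 =404
r52=110100 pc3: +8 =412
r53=110101 pc4: +16 =428
r54=110110 pc4: +16 =444
r55=110111 pc5: +32 =476
r56=111000 pc3: +8 =484
r57=111001 pc4: +16 =500
r58=111010 pc4: +16 =516
r59=111011 pc5: +32 =548
r60=111100 pc4: +16 =564
r61=111101 pc5: +32 =596
r62=111110 pc5: +32 =628
r63=111111 pc6: +64 =692
r64=1000000 pc1: +2 =694
r65=1000001 pc2: +4 =698
r66=1000010 pc2: +4 =702
r67=1000011 pc3: +8 =710
r68=1000100 pc2: +4 =714
r69=1000101 pc3: +8 =722
r70=1000110 pc3: +8 =730
r71=1000111 pc4: +16 =746
r72=1001000 pc2: +4 =750
r73=1001001 pc3: +8 =758
r74=1001010 pc3: +8 =766
r75=1001011 pc4: +16 =782
r76=1001100 pc3: +8 =790
r77=1001101 pc4: +16 =806
r78=1001110 pc4: +16 =822
r79=1001111 pc5: +32 =854
r80=1010000 pc2: +4 =858
r81=1010001 pc3: +8 =866
r82=1010010 pc3: +8 =874
r83=1010011 pc4: +16 =890
r84=1010100 pc3: +8 =898
r85=1010101 pc4: +16 =914
r86=1010110 pc4: +16 =930
r87=1010111 pc5: +32 =962
r88=1011000 pc3: +8 =970
r89=1011001 pc4: +16 =986
r90=1011010 pc4: +16 =1002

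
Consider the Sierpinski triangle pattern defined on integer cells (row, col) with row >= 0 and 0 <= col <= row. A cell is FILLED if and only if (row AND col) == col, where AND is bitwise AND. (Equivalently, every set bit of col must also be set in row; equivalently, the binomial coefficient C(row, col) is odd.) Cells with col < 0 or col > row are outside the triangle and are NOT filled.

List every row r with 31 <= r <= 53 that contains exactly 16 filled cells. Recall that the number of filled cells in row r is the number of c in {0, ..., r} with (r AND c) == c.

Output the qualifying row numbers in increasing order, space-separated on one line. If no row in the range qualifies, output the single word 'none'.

Row r has 2^popcount(r) filled cells, so we need popcount(r) = log2(16) = 4.
Scan r = 31..53 and keep those with exactly 4 one-bits:
r=31=11111 popcount=5 -> skip
r=32=100000 popcount=1 -> skip
r=33=100001 popcount=2 -> skip
r=34=100010 popcount=2 -> skip
r=35=100011 popcount=3 -> skip
r=36=100100 popcount=2 -> skip
r=37=100101 popcount=3 -> skip
r=38=100110 popcount=3 -> skip
r=39=100111 popcount=4 -> KEEP
r=40=101000 popcount=2 -> skip
r=41=101001 popcount=3 -> skip
r=42=101010 popcount=3 -> skip
r=43=101011 popcount=4 -> KEEP
r=44=101100 popcount=3 -> skip
r=45=101101 popcount=4 -> KEEP
r=46=101110 popcount=4 -> KEEP
r=47=101111 popcount=5 -> skip
r=48=110000 popcount=2 -> skip
r=49=110001 popcount=3 -> skip
r=50=110010 popcount=3 -> skip
r=51=110011 popcount=4 -> KEEP
r=52=110100 popcount=3 -> skip
r=53=110101 popcount=4 -> KEEP
Kept rows: 39 43 45 46 51 53

Answer: 39 43 45 46 51 53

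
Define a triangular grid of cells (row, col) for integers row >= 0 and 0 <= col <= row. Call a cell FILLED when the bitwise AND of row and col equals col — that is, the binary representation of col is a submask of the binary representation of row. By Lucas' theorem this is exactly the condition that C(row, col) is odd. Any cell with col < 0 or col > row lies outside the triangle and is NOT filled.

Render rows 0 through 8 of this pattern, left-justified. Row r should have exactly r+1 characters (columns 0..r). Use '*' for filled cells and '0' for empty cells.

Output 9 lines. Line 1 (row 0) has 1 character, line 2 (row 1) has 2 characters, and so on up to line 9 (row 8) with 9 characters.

r0=0: *
r1=1: **
r2=10: *0*
r3=11: ****
r4=100: *000*
r5=101: **00**
r6=110: *0*0*0*
r7=111: ********
r8=1000: *0000000*

Answer: *
**
*0*
****
*000*
**00**
*0*0*0*
********
*0000000*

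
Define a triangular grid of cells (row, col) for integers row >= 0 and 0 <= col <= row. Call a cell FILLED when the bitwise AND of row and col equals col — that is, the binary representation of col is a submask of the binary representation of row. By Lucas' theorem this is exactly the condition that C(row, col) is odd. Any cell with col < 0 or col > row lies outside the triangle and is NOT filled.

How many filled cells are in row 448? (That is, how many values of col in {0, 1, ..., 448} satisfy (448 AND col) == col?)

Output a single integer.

448 in binary = 111000000
popcount(448) = number of 1-bits in 111000000 = 3
A col c satisfies (448 AND c) == c iff every set bit of c is also set in 448; each of the 3 set bits of 448 can independently be on or off in c.
count = 2^3 = 8

Answer: 8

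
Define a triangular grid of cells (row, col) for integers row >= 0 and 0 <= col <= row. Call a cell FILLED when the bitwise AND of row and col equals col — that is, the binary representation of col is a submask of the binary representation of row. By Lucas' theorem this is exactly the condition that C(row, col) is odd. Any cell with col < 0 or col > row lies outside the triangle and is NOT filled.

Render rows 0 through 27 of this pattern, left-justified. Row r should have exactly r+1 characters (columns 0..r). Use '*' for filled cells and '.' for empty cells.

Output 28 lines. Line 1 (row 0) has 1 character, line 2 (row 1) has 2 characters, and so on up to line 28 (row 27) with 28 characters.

Answer: *
**
*.*
****
*...*
**..**
*.*.*.*
********
*.......*
**......**
*.*.....*.*
****....****
*...*...*...*
**..**..**..**
*.*.*.*.*.*.*.*
****************
*...............*
**..............**
*.*.............*.*
****............****
*...*...........*...*
**..**..........**..**
*.*.*.*.........*.*.*.*
********........********
*.......*.......*.......*
**......**......**......**
*.*.....*.*.....*.*.....*.*
****....****....****....****

Derivation:
r0=0: *
r1=1: **
r2=10: *.*
r3=11: ****
r4=100: *...*
r5=101: **..**
r6=110: *.*.*.*
r7=111: ********
r8=1000: *.......*
r9=1001: **......**
r10=1010: *.*.....*.*
r11=1011: ****....****
r12=1100: *...*...*...*
r13=1101: **..**..**..**
r14=1110: *.*.*.*.*.*.*.*
r15=1111: ****************
r16=10000: *...............*
r17=10001: **..............**
r18=10010: *.*.............*.*
r19=10011: ****............****
r20=10100: *...*...........*...*
r21=10101: **..**..........**..**
r22=10110: *.*.*.*.........*.*.*.*
r23=10111: ********........********
r24=11000: *.......*.......*.......*
r25=11001: **......**......**......**
r26=11010: *.*.....*.*.....*.*.....*.*
r27=11011: ****....****....****....****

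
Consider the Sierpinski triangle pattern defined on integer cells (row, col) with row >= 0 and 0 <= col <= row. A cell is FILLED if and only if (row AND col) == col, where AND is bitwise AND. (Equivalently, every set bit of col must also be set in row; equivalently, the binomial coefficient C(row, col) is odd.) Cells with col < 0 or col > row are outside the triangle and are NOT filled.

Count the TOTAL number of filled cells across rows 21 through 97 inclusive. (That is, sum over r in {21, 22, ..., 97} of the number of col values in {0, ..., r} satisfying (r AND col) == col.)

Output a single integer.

r21=10101 pc3: +8 =8
r22=10110 pc3: +8 =16
r23=10111 pc4: +16 =32
r24=11000 pc2: +4 =36
r25=11001 pc3: +8 =44
r26=11010 pc3: +8 =52
r27=11011 pc4: +16 =68
r28=11100 pc3: +8 =76
r29=11101 pc4: +16 =92
r30=11110 pc4: +16 =108
r31=11111 pc5: +32 =140
r32=100000 pc1: +2 =142
r33=100001 pc2: +4 =146
r34=100010 pc2: +4 =150
r35=100011 pc3: +8 =158
r36=100100 pc2: +4 =162
r37=100101 pc3: +8 =170
r38=100110 pc3: +8 =178
r39=100111 pc4: +16 =194
r40=101000 pc2: +4 =198
r41=101001 pc3: +8 =206
r42=101010 pc3: +8 =214
r43=101011 pc4: +16 =230
r44=101100 pc3: +8 =238
r45=101101 pc4: +16 =254
r46=101110 pc4: +16 =270
r47=101111 pc5: +32 =302
r48=110000 pc2: +4 =306
r49=110001 pc3: +8 =314
r50=110010 pc3: +8 =322
r51=110011 pc4: +16 =338
r52=110100 pc3: +8 =346
r53=110101 pc4: +16 =362
r54=110110 pc4: +16 =378
r55=110111 pc5: +32 =410
r56=111000 pc3: +8 =418
r57=111001 pc4: +16 =434
r58=111010 pc4: +16 =450
r59=111011 pc5: +32 =482
r60=111100 pc4: +16 =498
r61=111101 pc5: +32 =530
r62=111110 pc5: +32 =562
r63=111111 pc6: +64 =626
r64=1000000 pc1: +2 =628
r65=1000001 pc2: +4 =632
r66=1000010 pc2: +4 =636
r67=1000011 pc3: +8 =644
r68=1000100 pc2: +4 =648
r69=1000101 pc3: +8 =656
r70=1000110 pc3: +8 =664
r71=1000111 pc4: +16 =680
r72=1001000 pc2: +4 =684
r73=1001001 pc3: +8 =692
r74=1001010 pc3: +8 =700
r75=1001011 pc4: +16 =716
r76=1001100 pc3: +8 =724
r77=1001101 pc4: +16 =740
r78=1001110 pc4: +16 =756
r79=1001111 pc5: +32 =788
r80=1010000 pc2: +4 =792
r81=1010001 pc3: +8 =800
r82=1010010 pc3: +8 =808
r83=1010011 pc4: +16 =824
r84=1010100 pc3: +8 =832
r85=1010101 pc4: +16 =848
r86=1010110 pc4: +16 =864
r87=1010111 pc5: +32 =896
r88=1011000 pc3: +8 =904
r89=1011001 pc4: +16 =920
r90=1011010 pc4: +16 =936
r91=1011011 pc5: +32 =968
r92=1011100 pc4: +16 =984
r93=1011101 pc5: +32 =1016
r94=1011110 pc5: +32 =1048
r95=1011111 pc6: +64 =1112
r96=1100000 pc2: +4 =1116
r97=1100001 pc3: +8 =1124

Answer: 1124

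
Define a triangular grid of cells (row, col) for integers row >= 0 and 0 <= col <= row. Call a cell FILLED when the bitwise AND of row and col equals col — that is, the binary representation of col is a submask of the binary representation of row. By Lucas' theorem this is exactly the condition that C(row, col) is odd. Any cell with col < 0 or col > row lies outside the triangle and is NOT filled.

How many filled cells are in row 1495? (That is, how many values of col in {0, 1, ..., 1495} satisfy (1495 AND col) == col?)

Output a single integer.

Answer: 256

Derivation:
1495 in binary = 10111010111
popcount(1495) = number of 1-bits in 10111010111 = 8
A col c satisfies (1495 AND c) == c iff every set bit of c is also set in 1495; each of the 8 set bits of 1495 can independently be on or off in c.
count = 2^8 = 256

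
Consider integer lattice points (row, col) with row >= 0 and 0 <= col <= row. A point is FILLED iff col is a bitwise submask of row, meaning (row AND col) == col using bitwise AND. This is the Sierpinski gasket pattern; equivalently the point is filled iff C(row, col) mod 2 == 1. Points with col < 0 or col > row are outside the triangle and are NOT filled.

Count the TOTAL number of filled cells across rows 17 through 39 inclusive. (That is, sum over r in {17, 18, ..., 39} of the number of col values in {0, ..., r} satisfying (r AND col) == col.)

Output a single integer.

r17=10001 pc2: +4 =4
r18=10010 pc2: +4 =8
r19=10011 pc3: +8 =16
r20=10100 pc2: +4 =20
r21=10101 pc3: +8 =28
r22=10110 pc3: +8 =36
r23=10111 pc4: +16 =52
r24=11000 pc2: +4 =56
r25=11001 pc3: +8 =64
r26=11010 pc3: +8 =72
r27=11011 pc4: +16 =88
r28=11100 pc3: +8 =96
r29=11101 pc4: +16 =112
r30=11110 pc4: +16 =128
r31=11111 pc5: +32 =160
r32=100000 pc1: +2 =162
r33=100001 pc2: +4 =166
r34=100010 pc2: +4 =170
r35=100011 pc3: +8 =178
r36=100100 pc2: +4 =182
r37=100101 pc3: +8 =190
r38=100110 pc3: +8 =198
r39=100111 pc4: +16 =214

Answer: 214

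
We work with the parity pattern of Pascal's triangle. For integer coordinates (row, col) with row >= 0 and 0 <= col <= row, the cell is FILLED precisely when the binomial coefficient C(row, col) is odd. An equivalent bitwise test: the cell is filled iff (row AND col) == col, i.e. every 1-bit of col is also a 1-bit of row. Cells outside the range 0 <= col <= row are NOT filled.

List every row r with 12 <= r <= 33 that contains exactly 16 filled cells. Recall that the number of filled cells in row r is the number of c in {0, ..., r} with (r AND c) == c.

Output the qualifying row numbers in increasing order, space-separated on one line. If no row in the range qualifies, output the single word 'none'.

Answer: 15 23 27 29 30

Derivation:
Row r has 2^popcount(r) filled cells, so we need popcount(r) = log2(16) = 4.
Scan r = 12..33 and keep those with exactly 4 one-bits:
r=12=1100 popcount=2 -> skip
r=13=1101 popcount=3 -> skip
r=14=1110 popcount=3 -> skip
r=15=1111 popcount=4 -> KEEP
r=16=10000 popcount=1 -> skip
r=17=10001 popcount=2 -> skip
r=18=10010 popcount=2 -> skip
r=19=10011 popcount=3 -> skip
r=20=10100 popcount=2 -> skip
r=21=10101 popcount=3 -> skip
r=22=10110 popcount=3 -> skip
r=23=10111 popcount=4 -> KEEP
r=24=11000 popcount=2 -> skip
r=25=11001 popcount=3 -> skip
r=26=11010 popcount=3 -> skip
r=27=11011 popcount=4 -> KEEP
r=28=11100 popcount=3 -> skip
r=29=11101 popcount=4 -> KEEP
r=30=11110 popcount=4 -> KEEP
r=31=11111 popcount=5 -> skip
r=32=100000 popcount=1 -> skip
r=33=100001 popcount=2 -> skip
Kept rows: 15 23 27 29 30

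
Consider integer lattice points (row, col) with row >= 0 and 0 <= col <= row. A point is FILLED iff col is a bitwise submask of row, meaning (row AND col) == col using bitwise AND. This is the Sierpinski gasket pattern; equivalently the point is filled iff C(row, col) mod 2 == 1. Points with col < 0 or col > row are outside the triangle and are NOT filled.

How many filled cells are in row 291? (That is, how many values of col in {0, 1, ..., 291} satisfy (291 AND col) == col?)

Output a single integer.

291 in binary = 100100011
popcount(291) = number of 1-bits in 100100011 = 4
A col c satisfies (291 AND c) == c iff every set bit of c is also set in 291; each of the 4 set bits of 291 can independently be on or off in c.
count = 2^4 = 16

Answer: 16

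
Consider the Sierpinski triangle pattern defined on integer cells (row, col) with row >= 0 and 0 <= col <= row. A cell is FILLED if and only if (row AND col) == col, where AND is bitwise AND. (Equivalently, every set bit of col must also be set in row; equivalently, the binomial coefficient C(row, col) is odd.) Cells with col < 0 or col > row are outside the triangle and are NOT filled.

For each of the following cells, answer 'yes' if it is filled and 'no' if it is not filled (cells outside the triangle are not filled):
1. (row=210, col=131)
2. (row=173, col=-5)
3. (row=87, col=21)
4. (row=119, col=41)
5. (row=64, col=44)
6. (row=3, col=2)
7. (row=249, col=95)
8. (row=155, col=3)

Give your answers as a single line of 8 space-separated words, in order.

Answer: no no yes no no yes no yes

Derivation:
(210,131): row=0b11010010, col=0b10000011, row AND col = 0b10000010 = 130; 130 != 131 -> empty
(173,-5): col outside [0, 173] -> not filled
(87,21): row=0b1010111, col=0b10101, row AND col = 0b10101 = 21; 21 == 21 -> filled
(119,41): row=0b1110111, col=0b101001, row AND col = 0b100001 = 33; 33 != 41 -> empty
(64,44): row=0b1000000, col=0b101100, row AND col = 0b0 = 0; 0 != 44 -> empty
(3,2): row=0b11, col=0b10, row AND col = 0b10 = 2; 2 == 2 -> filled
(249,95): row=0b11111001, col=0b1011111, row AND col = 0b1011001 = 89; 89 != 95 -> empty
(155,3): row=0b10011011, col=0b11, row AND col = 0b11 = 3; 3 == 3 -> filled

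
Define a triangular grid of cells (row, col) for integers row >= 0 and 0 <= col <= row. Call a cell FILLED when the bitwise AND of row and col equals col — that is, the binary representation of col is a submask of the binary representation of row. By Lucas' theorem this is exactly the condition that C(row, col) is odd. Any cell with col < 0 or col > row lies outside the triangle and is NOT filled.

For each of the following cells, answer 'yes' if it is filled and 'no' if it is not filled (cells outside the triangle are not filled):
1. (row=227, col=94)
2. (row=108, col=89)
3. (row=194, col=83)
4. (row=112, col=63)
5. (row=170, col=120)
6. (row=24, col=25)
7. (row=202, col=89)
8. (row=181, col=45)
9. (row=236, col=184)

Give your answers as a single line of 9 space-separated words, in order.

(227,94): row=0b11100011, col=0b1011110, row AND col = 0b1000010 = 66; 66 != 94 -> empty
(108,89): row=0b1101100, col=0b1011001, row AND col = 0b1001000 = 72; 72 != 89 -> empty
(194,83): row=0b11000010, col=0b1010011, row AND col = 0b1000010 = 66; 66 != 83 -> empty
(112,63): row=0b1110000, col=0b111111, row AND col = 0b110000 = 48; 48 != 63 -> empty
(170,120): row=0b10101010, col=0b1111000, row AND col = 0b101000 = 40; 40 != 120 -> empty
(24,25): col outside [0, 24] -> not filled
(202,89): row=0b11001010, col=0b1011001, row AND col = 0b1001000 = 72; 72 != 89 -> empty
(181,45): row=0b10110101, col=0b101101, row AND col = 0b100101 = 37; 37 != 45 -> empty
(236,184): row=0b11101100, col=0b10111000, row AND col = 0b10101000 = 168; 168 != 184 -> empty

Answer: no no no no no no no no no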